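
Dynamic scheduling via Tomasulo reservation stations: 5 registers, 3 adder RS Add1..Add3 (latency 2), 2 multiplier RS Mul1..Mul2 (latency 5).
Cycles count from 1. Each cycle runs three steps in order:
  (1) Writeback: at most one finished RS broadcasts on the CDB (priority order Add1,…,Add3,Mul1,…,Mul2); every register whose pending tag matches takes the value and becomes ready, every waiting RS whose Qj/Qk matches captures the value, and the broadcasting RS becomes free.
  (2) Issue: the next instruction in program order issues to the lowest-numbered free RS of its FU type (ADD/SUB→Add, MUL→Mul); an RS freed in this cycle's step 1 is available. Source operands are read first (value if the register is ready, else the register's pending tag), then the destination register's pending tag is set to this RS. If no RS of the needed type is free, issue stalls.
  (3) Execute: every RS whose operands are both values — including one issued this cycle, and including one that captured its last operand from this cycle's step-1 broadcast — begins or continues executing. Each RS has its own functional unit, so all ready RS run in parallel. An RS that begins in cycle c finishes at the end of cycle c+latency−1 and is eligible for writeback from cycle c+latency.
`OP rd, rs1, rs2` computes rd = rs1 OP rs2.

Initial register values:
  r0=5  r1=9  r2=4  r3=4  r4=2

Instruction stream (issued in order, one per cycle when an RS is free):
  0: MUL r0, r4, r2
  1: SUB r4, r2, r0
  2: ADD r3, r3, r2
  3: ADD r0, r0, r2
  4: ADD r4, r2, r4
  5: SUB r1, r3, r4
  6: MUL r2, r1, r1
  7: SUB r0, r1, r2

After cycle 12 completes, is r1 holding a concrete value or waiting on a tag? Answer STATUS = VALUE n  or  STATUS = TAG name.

c1: issue MUL r0<-Mul1 | r0:Mul1,r1:9,r2:4,r3:4,r4:2
c2: issue SUB r4<-Add1 | r0:Mul1,r1:9,r2:4,r3:4,r4:Add1
c3: issue ADD r3<-Add2 | r0:Mul1,r1:9,r2:4,r3:Add2,r4:Add1
c4: issue ADD r0<-Add3 | r0:Add3,r1:9,r2:4,r3:Add2,r4:Add1
c5: CDB Add2=8; issue ADD r4<-Add2 | r0:Add3,r1:9,r2:4,r3:8,r4:Add2
c6: CDB Mul1=8; stall | r0:Add3,r1:9,r2:4,r3:8,r4:Add2
c7: stall | r0:Add3,r1:9,r2:4,r3:8,r4:Add2
c8: CDB Add1=-4; issue SUB r1<-Add1 | r0:Add3,r1:Add1,r2:4,r3:8,r4:Add2
c9: CDB Add3=12; issue MUL r2<-Mul1 | r0:12,r1:Add1,r2:Mul1,r3:8,r4:Add2
c10: CDB Add2=0; issue SUB r0<-Add2 | r0:Add2,r1:Add1,r2:Mul1,r3:8,r4:0
c11: - | r0:Add2,r1:Add1,r2:Mul1,r3:8,r4:0
c12: CDB Add1=8 | r0:Add2,r1:8,r2:Mul1,r3:8,r4:0

STATUS = VALUE 8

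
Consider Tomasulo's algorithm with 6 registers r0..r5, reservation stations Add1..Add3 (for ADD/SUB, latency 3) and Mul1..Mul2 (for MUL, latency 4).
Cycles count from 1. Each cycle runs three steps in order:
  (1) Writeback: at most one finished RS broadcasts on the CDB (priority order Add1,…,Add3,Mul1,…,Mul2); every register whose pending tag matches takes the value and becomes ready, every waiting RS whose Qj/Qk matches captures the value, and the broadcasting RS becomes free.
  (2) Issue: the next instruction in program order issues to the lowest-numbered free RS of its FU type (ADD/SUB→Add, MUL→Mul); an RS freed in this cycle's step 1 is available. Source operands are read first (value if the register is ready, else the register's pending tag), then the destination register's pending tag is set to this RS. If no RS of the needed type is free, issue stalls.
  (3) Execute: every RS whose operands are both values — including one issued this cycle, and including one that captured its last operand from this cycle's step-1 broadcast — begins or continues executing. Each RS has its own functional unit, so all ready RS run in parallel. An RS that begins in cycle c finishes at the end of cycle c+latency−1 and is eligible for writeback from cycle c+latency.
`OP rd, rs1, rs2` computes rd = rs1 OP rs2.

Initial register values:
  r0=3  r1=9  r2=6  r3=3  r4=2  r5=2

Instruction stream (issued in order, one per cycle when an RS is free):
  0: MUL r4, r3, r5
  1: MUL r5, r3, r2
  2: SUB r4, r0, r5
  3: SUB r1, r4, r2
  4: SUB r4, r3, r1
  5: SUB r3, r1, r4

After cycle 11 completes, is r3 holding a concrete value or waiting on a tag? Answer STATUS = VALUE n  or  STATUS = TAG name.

cycle 1: issue MUL r4<-Mul1 // r0:3,r1:9,r2:6,r3:3,r4:Mul1,r5:2
cycle 2: issue MUL r5<-Mul2 // r0:3,r1:9,r2:6,r3:3,r4:Mul1,r5:Mul2
cycle 3: issue SUB r4<-Add1 // r0:3,r1:9,r2:6,r3:3,r4:Add1,r5:Mul2
cycle 4: issue SUB r1<-Add2 // r0:3,r1:Add2,r2:6,r3:3,r4:Add1,r5:Mul2
cycle 5: CDB Mul1=6; issue SUB r4<-Add3 // r0:3,r1:Add2,r2:6,r3:3,r4:Add3,r5:Mul2
cycle 6: CDB Mul2=18; stall // r0:3,r1:Add2,r2:6,r3:3,r4:Add3,r5:18
cycle 7: stall // r0:3,r1:Add2,r2:6,r3:3,r4:Add3,r5:18
cycle 8: stall // r0:3,r1:Add2,r2:6,r3:3,r4:Add3,r5:18
cycle 9: CDB Add1=-15; issue SUB r3<-Add1 // r0:3,r1:Add2,r2:6,r3:Add1,r4:Add3,r5:18
cycle 10: - // r0:3,r1:Add2,r2:6,r3:Add1,r4:Add3,r5:18
cycle 11: - // r0:3,r1:Add2,r2:6,r3:Add1,r4:Add3,r5:18

STATUS = TAG Add1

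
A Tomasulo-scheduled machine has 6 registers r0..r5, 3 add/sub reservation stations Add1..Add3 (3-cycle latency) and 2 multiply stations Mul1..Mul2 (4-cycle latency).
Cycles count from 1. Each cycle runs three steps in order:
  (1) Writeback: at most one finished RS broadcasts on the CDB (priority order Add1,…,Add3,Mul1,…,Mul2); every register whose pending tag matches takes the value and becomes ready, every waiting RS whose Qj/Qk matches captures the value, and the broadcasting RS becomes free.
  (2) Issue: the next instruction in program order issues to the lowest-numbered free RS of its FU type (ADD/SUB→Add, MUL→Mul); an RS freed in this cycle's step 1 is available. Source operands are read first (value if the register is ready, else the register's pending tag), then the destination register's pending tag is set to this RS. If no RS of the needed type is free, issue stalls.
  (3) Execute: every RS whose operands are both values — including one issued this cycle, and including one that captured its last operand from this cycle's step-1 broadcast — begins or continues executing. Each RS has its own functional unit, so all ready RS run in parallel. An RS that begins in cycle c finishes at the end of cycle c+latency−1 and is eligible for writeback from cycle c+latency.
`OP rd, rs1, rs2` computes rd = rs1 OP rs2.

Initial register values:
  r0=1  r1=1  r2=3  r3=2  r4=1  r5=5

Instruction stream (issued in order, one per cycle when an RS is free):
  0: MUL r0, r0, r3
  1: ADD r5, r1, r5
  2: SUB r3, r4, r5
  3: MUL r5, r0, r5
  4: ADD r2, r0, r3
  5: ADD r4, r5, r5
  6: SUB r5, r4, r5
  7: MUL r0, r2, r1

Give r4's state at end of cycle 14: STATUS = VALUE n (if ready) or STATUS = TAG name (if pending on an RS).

STATUS = VALUE 24

c1: issue MUL r0<-Mul1 | r0:Mul1,r1:1,r2:3,r3:2,r4:1,r5:5
c2: issue ADD r5<-Add1 | r0:Mul1,r1:1,r2:3,r3:2,r4:1,r5:Add1
c3: issue SUB r3<-Add2 | r0:Mul1,r1:1,r2:3,r3:Add2,r4:1,r5:Add1
c4: issue MUL r5<-Mul2 | r0:Mul1,r1:1,r2:3,r3:Add2,r4:1,r5:Mul2
c5: CDB Add1=6; issue ADD r2<-Add1 | r0:Mul1,r1:1,r2:Add1,r3:Add2,r4:1,r5:Mul2
c6: CDB Mul1=2; issue ADD r4<-Add3 | r0:2,r1:1,r2:Add1,r3:Add2,r4:Add3,r5:Mul2
c7: stall | r0:2,r1:1,r2:Add1,r3:Add2,r4:Add3,r5:Mul2
c8: CDB Add2=-5; issue SUB r5<-Add2 | r0:2,r1:1,r2:Add1,r3:-5,r4:Add3,r5:Add2
c9: issue MUL r0<-Mul1 | r0:Mul1,r1:1,r2:Add1,r3:-5,r4:Add3,r5:Add2
c10: CDB Mul2=12 | r0:Mul1,r1:1,r2:Add1,r3:-5,r4:Add3,r5:Add2
c11: CDB Add1=-3 | r0:Mul1,r1:1,r2:-3,r3:-5,r4:Add3,r5:Add2
c12: - | r0:Mul1,r1:1,r2:-3,r3:-5,r4:Add3,r5:Add2
c13: CDB Add3=24 | r0:Mul1,r1:1,r2:-3,r3:-5,r4:24,r5:Add2
c14: - | r0:Mul1,r1:1,r2:-3,r3:-5,r4:24,r5:Add2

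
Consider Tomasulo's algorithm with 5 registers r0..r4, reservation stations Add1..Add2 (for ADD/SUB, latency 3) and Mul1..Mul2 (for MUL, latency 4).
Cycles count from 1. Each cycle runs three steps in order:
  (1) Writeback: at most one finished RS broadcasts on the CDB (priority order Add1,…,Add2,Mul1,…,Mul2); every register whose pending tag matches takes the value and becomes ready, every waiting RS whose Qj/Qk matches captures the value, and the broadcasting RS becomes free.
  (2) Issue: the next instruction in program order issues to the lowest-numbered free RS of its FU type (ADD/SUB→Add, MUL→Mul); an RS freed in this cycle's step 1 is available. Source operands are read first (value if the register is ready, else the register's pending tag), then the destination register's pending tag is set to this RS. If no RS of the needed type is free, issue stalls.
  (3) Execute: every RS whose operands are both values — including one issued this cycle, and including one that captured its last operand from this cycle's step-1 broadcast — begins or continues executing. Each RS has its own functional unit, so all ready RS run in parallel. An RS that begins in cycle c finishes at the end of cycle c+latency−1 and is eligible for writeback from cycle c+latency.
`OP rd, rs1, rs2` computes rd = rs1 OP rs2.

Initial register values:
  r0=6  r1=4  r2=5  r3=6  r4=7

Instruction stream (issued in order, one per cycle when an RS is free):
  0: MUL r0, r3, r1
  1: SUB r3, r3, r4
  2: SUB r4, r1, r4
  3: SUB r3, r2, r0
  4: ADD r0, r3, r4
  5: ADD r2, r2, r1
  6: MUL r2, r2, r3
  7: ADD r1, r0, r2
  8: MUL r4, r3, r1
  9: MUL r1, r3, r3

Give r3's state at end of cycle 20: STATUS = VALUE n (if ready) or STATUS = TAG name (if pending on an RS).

STATUS = VALUE -19

c1: issue MUL r0<-Mul1 | r0:Mul1,r1:4,r2:5,r3:6,r4:7
c2: issue SUB r3<-Add1 | r0:Mul1,r1:4,r2:5,r3:Add1,r4:7
c3: issue SUB r4<-Add2 | r0:Mul1,r1:4,r2:5,r3:Add1,r4:Add2
c4: stall | r0:Mul1,r1:4,r2:5,r3:Add1,r4:Add2
c5: CDB Add1=-1; issue SUB r3<-Add1 | r0:Mul1,r1:4,r2:5,r3:Add1,r4:Add2
c6: CDB Add2=-3; issue ADD r0<-Add2 | r0:Add2,r1:4,r2:5,r3:Add1,r4:-3
c7: CDB Mul1=24; stall | r0:Add2,r1:4,r2:5,r3:Add1,r4:-3
c8: stall | r0:Add2,r1:4,r2:5,r3:Add1,r4:-3
c9: stall | r0:Add2,r1:4,r2:5,r3:Add1,r4:-3
c10: CDB Add1=-19; issue ADD r2<-Add1 | r0:Add2,r1:4,r2:Add1,r3:-19,r4:-3
c11: issue MUL r2<-Mul1 | r0:Add2,r1:4,r2:Mul1,r3:-19,r4:-3
c12: stall | r0:Add2,r1:4,r2:Mul1,r3:-19,r4:-3
c13: CDB Add1=9; issue ADD r1<-Add1 | r0:Add2,r1:Add1,r2:Mul1,r3:-19,r4:-3
c14: CDB Add2=-22; issue MUL r4<-Mul2 | r0:-22,r1:Add1,r2:Mul1,r3:-19,r4:Mul2
c15: stall | r0:-22,r1:Add1,r2:Mul1,r3:-19,r4:Mul2
c16: stall | r0:-22,r1:Add1,r2:Mul1,r3:-19,r4:Mul2
c17: CDB Mul1=-171; issue MUL r1<-Mul1 | r0:-22,r1:Mul1,r2:-171,r3:-19,r4:Mul2
c18: - | r0:-22,r1:Mul1,r2:-171,r3:-19,r4:Mul2
c19: - | r0:-22,r1:Mul1,r2:-171,r3:-19,r4:Mul2
c20: CDB Add1=-193 | r0:-22,r1:Mul1,r2:-171,r3:-19,r4:Mul2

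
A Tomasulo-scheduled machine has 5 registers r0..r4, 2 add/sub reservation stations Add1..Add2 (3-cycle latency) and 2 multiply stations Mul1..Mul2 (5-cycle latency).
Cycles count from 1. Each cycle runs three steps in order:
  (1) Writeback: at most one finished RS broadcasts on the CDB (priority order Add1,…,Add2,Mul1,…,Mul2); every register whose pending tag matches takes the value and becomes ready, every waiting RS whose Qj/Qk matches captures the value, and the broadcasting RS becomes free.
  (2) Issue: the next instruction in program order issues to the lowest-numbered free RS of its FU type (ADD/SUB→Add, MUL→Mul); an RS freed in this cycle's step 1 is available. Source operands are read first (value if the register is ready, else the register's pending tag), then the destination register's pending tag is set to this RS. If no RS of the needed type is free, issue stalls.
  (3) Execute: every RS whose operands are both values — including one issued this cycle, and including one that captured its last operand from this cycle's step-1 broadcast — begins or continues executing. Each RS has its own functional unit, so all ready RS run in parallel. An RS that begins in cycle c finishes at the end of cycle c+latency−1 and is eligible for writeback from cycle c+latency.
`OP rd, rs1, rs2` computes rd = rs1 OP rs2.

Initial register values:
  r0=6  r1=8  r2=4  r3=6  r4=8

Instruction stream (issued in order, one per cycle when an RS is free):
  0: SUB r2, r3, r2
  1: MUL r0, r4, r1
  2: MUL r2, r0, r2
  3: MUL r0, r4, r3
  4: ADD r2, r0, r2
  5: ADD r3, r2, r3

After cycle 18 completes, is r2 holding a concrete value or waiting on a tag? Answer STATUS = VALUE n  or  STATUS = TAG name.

STATUS = VALUE 176

cycle 1: issue SUB r2<-Add1 // r0:6,r1:8,r2:Add1,r3:6,r4:8
cycle 2: issue MUL r0<-Mul1 // r0:Mul1,r1:8,r2:Add1,r3:6,r4:8
cycle 3: issue MUL r2<-Mul2 // r0:Mul1,r1:8,r2:Mul2,r3:6,r4:8
cycle 4: CDB Add1=2; stall // r0:Mul1,r1:8,r2:Mul2,r3:6,r4:8
cycle 5: stall // r0:Mul1,r1:8,r2:Mul2,r3:6,r4:8
cycle 6: stall // r0:Mul1,r1:8,r2:Mul2,r3:6,r4:8
cycle 7: CDB Mul1=64; issue MUL r0<-Mul1 // r0:Mul1,r1:8,r2:Mul2,r3:6,r4:8
cycle 8: issue ADD r2<-Add1 // r0:Mul1,r1:8,r2:Add1,r3:6,r4:8
cycle 9: issue ADD r3<-Add2 // r0:Mul1,r1:8,r2:Add1,r3:Add2,r4:8
cycle 10: - // r0:Mul1,r1:8,r2:Add1,r3:Add2,r4:8
cycle 11: - // r0:Mul1,r1:8,r2:Add1,r3:Add2,r4:8
cycle 12: CDB Mul1=48 // r0:48,r1:8,r2:Add1,r3:Add2,r4:8
cycle 13: CDB Mul2=128 // r0:48,r1:8,r2:Add1,r3:Add2,r4:8
cycle 14: - // r0:48,r1:8,r2:Add1,r3:Add2,r4:8
cycle 15: - // r0:48,r1:8,r2:Add1,r3:Add2,r4:8
cycle 16: CDB Add1=176 // r0:48,r1:8,r2:176,r3:Add2,r4:8
cycle 17: - // r0:48,r1:8,r2:176,r3:Add2,r4:8
cycle 18: - // r0:48,r1:8,r2:176,r3:Add2,r4:8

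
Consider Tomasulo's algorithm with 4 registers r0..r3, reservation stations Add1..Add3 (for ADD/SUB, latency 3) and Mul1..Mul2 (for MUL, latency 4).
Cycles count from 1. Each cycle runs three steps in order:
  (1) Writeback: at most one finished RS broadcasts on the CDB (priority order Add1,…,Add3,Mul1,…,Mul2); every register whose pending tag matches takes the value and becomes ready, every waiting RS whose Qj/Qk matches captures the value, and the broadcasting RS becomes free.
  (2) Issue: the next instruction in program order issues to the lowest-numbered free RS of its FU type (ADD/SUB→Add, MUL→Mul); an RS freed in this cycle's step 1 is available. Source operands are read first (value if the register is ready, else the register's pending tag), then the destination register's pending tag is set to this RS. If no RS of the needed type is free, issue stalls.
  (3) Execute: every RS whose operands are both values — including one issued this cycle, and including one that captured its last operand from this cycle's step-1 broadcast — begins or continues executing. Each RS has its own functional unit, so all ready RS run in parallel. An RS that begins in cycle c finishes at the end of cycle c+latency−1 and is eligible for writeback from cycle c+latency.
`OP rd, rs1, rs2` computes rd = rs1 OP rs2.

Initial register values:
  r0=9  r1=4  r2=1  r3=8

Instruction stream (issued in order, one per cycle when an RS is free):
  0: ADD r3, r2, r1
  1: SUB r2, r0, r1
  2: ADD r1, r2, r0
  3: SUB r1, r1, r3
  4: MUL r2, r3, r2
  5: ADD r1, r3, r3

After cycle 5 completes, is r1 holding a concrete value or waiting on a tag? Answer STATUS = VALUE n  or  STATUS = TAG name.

cycle 1: issue ADD r3<-Add1 // r0:9,r1:4,r2:1,r3:Add1
cycle 2: issue SUB r2<-Add2 // r0:9,r1:4,r2:Add2,r3:Add1
cycle 3: issue ADD r1<-Add3 // r0:9,r1:Add3,r2:Add2,r3:Add1
cycle 4: CDB Add1=5; issue SUB r1<-Add1 // r0:9,r1:Add1,r2:Add2,r3:5
cycle 5: CDB Add2=5; issue MUL r2<-Mul1 // r0:9,r1:Add1,r2:Mul1,r3:5

STATUS = TAG Add1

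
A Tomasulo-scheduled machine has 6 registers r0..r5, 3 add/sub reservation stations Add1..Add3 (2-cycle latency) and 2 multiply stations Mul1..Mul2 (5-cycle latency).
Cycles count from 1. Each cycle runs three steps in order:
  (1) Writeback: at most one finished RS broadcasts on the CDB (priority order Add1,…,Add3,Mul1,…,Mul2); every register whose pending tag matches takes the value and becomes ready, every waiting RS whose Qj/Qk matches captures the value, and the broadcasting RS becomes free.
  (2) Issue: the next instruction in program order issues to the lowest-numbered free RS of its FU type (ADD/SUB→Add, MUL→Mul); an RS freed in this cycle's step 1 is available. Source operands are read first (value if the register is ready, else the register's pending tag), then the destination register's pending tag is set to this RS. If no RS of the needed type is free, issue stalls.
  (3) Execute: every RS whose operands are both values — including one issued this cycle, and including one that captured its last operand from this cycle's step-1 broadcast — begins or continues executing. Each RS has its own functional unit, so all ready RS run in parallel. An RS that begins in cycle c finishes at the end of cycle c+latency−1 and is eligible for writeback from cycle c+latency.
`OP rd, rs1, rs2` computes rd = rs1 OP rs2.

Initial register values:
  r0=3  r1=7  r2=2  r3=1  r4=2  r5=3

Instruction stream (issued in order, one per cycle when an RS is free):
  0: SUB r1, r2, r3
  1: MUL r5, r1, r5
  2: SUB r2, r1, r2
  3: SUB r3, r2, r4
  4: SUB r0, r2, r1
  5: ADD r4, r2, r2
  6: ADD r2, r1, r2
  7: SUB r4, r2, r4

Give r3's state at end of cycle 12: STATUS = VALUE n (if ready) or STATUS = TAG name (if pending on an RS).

STATUS = VALUE -3

c1: issue SUB r1<-Add1 | r0:3,r1:Add1,r2:2,r3:1,r4:2,r5:3
c2: issue MUL r5<-Mul1 | r0:3,r1:Add1,r2:2,r3:1,r4:2,r5:Mul1
c3: CDB Add1=1; issue SUB r2<-Add1 | r0:3,r1:1,r2:Add1,r3:1,r4:2,r5:Mul1
c4: issue SUB r3<-Add2 | r0:3,r1:1,r2:Add1,r3:Add2,r4:2,r5:Mul1
c5: CDB Add1=-1; issue SUB r0<-Add1 | r0:Add1,r1:1,r2:-1,r3:Add2,r4:2,r5:Mul1
c6: issue ADD r4<-Add3 | r0:Add1,r1:1,r2:-1,r3:Add2,r4:Add3,r5:Mul1
c7: CDB Add1=-2; issue ADD r2<-Add1 | r0:-2,r1:1,r2:Add1,r3:Add2,r4:Add3,r5:Mul1
c8: CDB Add2=-3; issue SUB r4<-Add2 | r0:-2,r1:1,r2:Add1,r3:-3,r4:Add2,r5:Mul1
c9: CDB Add1=0 | r0:-2,r1:1,r2:0,r3:-3,r4:Add2,r5:Mul1
c10: CDB Add3=-2 | r0:-2,r1:1,r2:0,r3:-3,r4:Add2,r5:Mul1
c11: CDB Mul1=3 | r0:-2,r1:1,r2:0,r3:-3,r4:Add2,r5:3
c12: CDB Add2=2 | r0:-2,r1:1,r2:0,r3:-3,r4:2,r5:3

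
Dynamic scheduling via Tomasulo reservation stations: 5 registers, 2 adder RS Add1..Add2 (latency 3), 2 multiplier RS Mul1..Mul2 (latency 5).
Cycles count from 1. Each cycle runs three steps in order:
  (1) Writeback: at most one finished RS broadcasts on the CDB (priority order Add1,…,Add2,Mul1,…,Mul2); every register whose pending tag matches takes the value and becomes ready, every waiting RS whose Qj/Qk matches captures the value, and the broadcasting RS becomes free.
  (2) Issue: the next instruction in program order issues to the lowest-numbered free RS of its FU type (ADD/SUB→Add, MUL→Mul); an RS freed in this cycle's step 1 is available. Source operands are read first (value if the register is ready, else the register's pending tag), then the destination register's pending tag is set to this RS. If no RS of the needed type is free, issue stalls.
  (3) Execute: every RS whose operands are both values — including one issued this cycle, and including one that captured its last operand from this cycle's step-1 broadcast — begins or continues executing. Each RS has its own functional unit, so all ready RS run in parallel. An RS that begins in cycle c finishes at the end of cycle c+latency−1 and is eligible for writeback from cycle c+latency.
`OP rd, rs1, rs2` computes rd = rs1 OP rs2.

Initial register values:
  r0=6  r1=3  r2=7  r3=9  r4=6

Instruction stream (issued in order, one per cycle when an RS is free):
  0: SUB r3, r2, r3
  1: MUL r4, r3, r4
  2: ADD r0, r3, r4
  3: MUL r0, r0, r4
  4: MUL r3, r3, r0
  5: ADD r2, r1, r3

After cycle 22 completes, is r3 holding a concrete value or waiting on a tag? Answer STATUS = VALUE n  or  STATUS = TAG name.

c1: issue SUB r3<-Add1 | r0:6,r1:3,r2:7,r3:Add1,r4:6
c2: issue MUL r4<-Mul1 | r0:6,r1:3,r2:7,r3:Add1,r4:Mul1
c3: issue ADD r0<-Add2 | r0:Add2,r1:3,r2:7,r3:Add1,r4:Mul1
c4: CDB Add1=-2; issue MUL r0<-Mul2 | r0:Mul2,r1:3,r2:7,r3:-2,r4:Mul1
c5: stall | r0:Mul2,r1:3,r2:7,r3:-2,r4:Mul1
c6: stall | r0:Mul2,r1:3,r2:7,r3:-2,r4:Mul1
c7: stall | r0:Mul2,r1:3,r2:7,r3:-2,r4:Mul1
c8: stall | r0:Mul2,r1:3,r2:7,r3:-2,r4:Mul1
c9: CDB Mul1=-12; issue MUL r3<-Mul1 | r0:Mul2,r1:3,r2:7,r3:Mul1,r4:-12
c10: issue ADD r2<-Add1 | r0:Mul2,r1:3,r2:Add1,r3:Mul1,r4:-12
c11: - | r0:Mul2,r1:3,r2:Add1,r3:Mul1,r4:-12
c12: CDB Add2=-14 | r0:Mul2,r1:3,r2:Add1,r3:Mul1,r4:-12
c13: - | r0:Mul2,r1:3,r2:Add1,r3:Mul1,r4:-12
c14: - | r0:Mul2,r1:3,r2:Add1,r3:Mul1,r4:-12
c15: - | r0:Mul2,r1:3,r2:Add1,r3:Mul1,r4:-12
c16: - | r0:Mul2,r1:3,r2:Add1,r3:Mul1,r4:-12
c17: CDB Mul2=168 | r0:168,r1:3,r2:Add1,r3:Mul1,r4:-12
c18: - | r0:168,r1:3,r2:Add1,r3:Mul1,r4:-12
c19: - | r0:168,r1:3,r2:Add1,r3:Mul1,r4:-12
c20: - | r0:168,r1:3,r2:Add1,r3:Mul1,r4:-12
c21: - | r0:168,r1:3,r2:Add1,r3:Mul1,r4:-12
c22: CDB Mul1=-336 | r0:168,r1:3,r2:Add1,r3:-336,r4:-12

STATUS = VALUE -336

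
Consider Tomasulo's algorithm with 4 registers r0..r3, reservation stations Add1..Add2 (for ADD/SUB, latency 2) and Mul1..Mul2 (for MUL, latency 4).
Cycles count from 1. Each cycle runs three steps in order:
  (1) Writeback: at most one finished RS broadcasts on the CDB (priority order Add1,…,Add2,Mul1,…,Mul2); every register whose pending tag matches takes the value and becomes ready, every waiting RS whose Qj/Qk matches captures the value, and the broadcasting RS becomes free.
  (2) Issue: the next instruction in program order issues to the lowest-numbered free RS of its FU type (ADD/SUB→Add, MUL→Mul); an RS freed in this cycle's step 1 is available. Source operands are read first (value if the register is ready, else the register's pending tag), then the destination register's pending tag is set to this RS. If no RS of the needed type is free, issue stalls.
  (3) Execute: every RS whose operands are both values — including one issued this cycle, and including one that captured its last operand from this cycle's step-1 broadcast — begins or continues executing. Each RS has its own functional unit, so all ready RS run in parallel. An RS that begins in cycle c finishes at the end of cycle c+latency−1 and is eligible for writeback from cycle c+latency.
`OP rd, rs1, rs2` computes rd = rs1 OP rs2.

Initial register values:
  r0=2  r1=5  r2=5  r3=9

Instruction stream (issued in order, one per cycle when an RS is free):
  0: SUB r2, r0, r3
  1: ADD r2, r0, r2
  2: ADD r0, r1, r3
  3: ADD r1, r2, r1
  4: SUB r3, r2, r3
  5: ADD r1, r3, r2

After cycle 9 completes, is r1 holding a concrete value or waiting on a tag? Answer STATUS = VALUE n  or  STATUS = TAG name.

STATUS = TAG Add1

  c1: issue SUB r2<-Add1  regs: r0:2,r1:5,r2:Add1,r3:9
  c2: issue ADD r2<-Add2  regs: r0:2,r1:5,r2:Add2,r3:9
  c3: CDB Add1=-7; issue ADD r0<-Add1  regs: r0:Add1,r1:5,r2:Add2,r3:9
  c4: stall  regs: r0:Add1,r1:5,r2:Add2,r3:9
  c5: CDB Add1=14; issue ADD r1<-Add1  regs: r0:14,r1:Add1,r2:Add2,r3:9
  c6: CDB Add2=-5; issue SUB r3<-Add2  regs: r0:14,r1:Add1,r2:-5,r3:Add2
  c7: stall  regs: r0:14,r1:Add1,r2:-5,r3:Add2
  c8: CDB Add1=0; issue ADD r1<-Add1  regs: r0:14,r1:Add1,r2:-5,r3:Add2
  c9: CDB Add2=-14  regs: r0:14,r1:Add1,r2:-5,r3:-14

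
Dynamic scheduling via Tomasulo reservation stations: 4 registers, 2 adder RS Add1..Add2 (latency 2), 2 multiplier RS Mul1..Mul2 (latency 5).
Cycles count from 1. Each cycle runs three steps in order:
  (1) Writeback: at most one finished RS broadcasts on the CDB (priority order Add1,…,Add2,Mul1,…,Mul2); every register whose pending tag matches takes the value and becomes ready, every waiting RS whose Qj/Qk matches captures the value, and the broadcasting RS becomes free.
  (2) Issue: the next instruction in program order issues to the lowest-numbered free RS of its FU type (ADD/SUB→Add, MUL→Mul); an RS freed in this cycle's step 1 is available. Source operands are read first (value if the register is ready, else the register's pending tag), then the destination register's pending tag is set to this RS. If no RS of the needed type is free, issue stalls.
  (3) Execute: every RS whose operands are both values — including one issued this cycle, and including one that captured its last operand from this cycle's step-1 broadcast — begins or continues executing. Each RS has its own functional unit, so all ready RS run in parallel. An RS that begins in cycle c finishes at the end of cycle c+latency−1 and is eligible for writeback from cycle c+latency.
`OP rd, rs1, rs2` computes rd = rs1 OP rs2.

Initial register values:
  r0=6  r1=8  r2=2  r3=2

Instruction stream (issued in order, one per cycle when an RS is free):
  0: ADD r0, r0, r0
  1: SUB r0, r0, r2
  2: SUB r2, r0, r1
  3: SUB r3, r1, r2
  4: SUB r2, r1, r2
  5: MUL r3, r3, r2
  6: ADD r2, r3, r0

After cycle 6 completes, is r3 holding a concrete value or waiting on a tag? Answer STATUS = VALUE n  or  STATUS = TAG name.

c1: issue ADD r0<-Add1 | r0:Add1,r1:8,r2:2,r3:2
c2: issue SUB r0<-Add2 | r0:Add2,r1:8,r2:2,r3:2
c3: CDB Add1=12; issue SUB r2<-Add1 | r0:Add2,r1:8,r2:Add1,r3:2
c4: stall | r0:Add2,r1:8,r2:Add1,r3:2
c5: CDB Add2=10; issue SUB r3<-Add2 | r0:10,r1:8,r2:Add1,r3:Add2
c6: stall | r0:10,r1:8,r2:Add1,r3:Add2

STATUS = TAG Add2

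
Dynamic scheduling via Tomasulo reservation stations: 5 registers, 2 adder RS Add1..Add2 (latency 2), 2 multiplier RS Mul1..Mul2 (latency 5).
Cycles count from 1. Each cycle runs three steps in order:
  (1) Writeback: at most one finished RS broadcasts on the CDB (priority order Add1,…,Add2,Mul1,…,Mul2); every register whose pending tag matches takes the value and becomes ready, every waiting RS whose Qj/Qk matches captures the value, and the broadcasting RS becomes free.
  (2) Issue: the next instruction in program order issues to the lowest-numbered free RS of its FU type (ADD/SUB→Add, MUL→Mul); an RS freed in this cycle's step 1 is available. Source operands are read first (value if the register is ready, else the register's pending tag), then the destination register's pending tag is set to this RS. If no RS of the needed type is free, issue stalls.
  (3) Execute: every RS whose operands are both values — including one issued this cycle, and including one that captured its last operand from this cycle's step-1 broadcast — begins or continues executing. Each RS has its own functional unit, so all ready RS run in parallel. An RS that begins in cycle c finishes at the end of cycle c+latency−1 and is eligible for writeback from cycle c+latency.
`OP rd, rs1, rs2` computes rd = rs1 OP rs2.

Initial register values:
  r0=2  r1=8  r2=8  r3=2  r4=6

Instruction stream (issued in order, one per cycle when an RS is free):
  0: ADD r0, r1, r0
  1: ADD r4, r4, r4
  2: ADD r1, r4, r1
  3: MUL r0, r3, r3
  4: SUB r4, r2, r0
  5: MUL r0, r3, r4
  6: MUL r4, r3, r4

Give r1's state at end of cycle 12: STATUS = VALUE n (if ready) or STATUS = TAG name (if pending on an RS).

  c1: issue ADD r0<-Add1  regs: r0:Add1,r1:8,r2:8,r3:2,r4:6
  c2: issue ADD r4<-Add2  regs: r0:Add1,r1:8,r2:8,r3:2,r4:Add2
  c3: CDB Add1=10; issue ADD r1<-Add1  regs: r0:10,r1:Add1,r2:8,r3:2,r4:Add2
  c4: CDB Add2=12; issue MUL r0<-Mul1  regs: r0:Mul1,r1:Add1,r2:8,r3:2,r4:12
  c5: issue SUB r4<-Add2  regs: r0:Mul1,r1:Add1,r2:8,r3:2,r4:Add2
  c6: CDB Add1=20; issue MUL r0<-Mul2  regs: r0:Mul2,r1:20,r2:8,r3:2,r4:Add2
  c7: stall  regs: r0:Mul2,r1:20,r2:8,r3:2,r4:Add2
  c8: stall  regs: r0:Mul2,r1:20,r2:8,r3:2,r4:Add2
  c9: CDB Mul1=4; issue MUL r4<-Mul1  regs: r0:Mul2,r1:20,r2:8,r3:2,r4:Mul1
  c10: -  regs: r0:Mul2,r1:20,r2:8,r3:2,r4:Mul1
  c11: CDB Add2=4  regs: r0:Mul2,r1:20,r2:8,r3:2,r4:Mul1
  c12: -  regs: r0:Mul2,r1:20,r2:8,r3:2,r4:Mul1

STATUS = VALUE 20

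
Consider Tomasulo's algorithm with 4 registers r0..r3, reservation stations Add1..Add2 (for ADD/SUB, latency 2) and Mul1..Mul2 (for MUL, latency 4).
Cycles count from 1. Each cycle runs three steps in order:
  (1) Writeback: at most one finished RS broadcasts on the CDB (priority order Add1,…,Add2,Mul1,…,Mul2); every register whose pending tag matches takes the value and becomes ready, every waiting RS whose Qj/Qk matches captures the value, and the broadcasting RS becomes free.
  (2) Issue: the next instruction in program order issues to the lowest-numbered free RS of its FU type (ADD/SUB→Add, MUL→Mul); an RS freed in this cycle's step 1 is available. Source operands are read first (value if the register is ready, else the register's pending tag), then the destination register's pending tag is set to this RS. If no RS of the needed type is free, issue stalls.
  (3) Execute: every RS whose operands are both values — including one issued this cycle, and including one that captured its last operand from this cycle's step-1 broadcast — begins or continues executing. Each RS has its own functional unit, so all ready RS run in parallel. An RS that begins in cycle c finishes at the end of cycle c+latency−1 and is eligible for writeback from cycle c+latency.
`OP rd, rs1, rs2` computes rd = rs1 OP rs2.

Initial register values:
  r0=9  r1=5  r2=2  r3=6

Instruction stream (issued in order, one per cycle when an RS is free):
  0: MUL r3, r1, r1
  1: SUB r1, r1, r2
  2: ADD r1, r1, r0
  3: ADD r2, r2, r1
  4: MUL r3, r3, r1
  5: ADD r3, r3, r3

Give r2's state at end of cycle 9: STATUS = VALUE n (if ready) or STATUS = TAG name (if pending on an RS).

STATUS = VALUE 14

c1: issue MUL r3<-Mul1 | r0:9,r1:5,r2:2,r3:Mul1
c2: issue SUB r1<-Add1 | r0:9,r1:Add1,r2:2,r3:Mul1
c3: issue ADD r1<-Add2 | r0:9,r1:Add2,r2:2,r3:Mul1
c4: CDB Add1=3; issue ADD r2<-Add1 | r0:9,r1:Add2,r2:Add1,r3:Mul1
c5: CDB Mul1=25; issue MUL r3<-Mul1 | r0:9,r1:Add2,r2:Add1,r3:Mul1
c6: CDB Add2=12; issue ADD r3<-Add2 | r0:9,r1:12,r2:Add1,r3:Add2
c7: - | r0:9,r1:12,r2:Add1,r3:Add2
c8: CDB Add1=14 | r0:9,r1:12,r2:14,r3:Add2
c9: - | r0:9,r1:12,r2:14,r3:Add2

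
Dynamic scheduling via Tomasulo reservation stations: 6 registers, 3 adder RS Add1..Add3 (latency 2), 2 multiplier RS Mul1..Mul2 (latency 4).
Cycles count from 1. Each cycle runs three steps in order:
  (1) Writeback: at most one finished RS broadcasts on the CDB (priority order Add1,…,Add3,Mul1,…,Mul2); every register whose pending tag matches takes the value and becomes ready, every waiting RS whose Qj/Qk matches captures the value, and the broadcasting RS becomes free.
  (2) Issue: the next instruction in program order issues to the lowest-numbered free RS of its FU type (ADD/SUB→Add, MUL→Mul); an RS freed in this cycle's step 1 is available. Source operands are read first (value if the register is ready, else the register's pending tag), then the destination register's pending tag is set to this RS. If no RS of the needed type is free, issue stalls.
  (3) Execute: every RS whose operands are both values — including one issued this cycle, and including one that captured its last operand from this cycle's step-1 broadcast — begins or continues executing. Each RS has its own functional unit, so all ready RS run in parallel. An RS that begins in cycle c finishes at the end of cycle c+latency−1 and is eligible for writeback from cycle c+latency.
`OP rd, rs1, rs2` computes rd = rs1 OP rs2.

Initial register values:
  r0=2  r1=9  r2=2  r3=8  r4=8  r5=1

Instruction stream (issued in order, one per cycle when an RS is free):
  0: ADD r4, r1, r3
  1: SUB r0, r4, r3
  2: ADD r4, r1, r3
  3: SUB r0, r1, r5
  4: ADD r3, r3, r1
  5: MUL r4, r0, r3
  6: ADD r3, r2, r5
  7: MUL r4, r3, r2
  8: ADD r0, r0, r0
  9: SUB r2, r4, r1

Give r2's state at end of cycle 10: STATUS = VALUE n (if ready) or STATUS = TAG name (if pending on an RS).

STATUS = TAG Add2

  c1: issue ADD r4<-Add1  regs: r0:2,r1:9,r2:2,r3:8,r4:Add1,r5:1
  c2: issue SUB r0<-Add2  regs: r0:Add2,r1:9,r2:2,r3:8,r4:Add1,r5:1
  c3: CDB Add1=17; issue ADD r4<-Add1  regs: r0:Add2,r1:9,r2:2,r3:8,r4:Add1,r5:1
  c4: issue SUB r0<-Add3  regs: r0:Add3,r1:9,r2:2,r3:8,r4:Add1,r5:1
  c5: CDB Add1=17; issue ADD r3<-Add1  regs: r0:Add3,r1:9,r2:2,r3:Add1,r4:17,r5:1
  c6: CDB Add2=9; issue MUL r4<-Mul1  regs: r0:Add3,r1:9,r2:2,r3:Add1,r4:Mul1,r5:1
  c7: CDB Add1=17; issue ADD r3<-Add1  regs: r0:Add3,r1:9,r2:2,r3:Add1,r4:Mul1,r5:1
  c8: CDB Add3=8; issue MUL r4<-Mul2  regs: r0:8,r1:9,r2:2,r3:Add1,r4:Mul2,r5:1
  c9: CDB Add1=3; issue ADD r0<-Add1  regs: r0:Add1,r1:9,r2:2,r3:3,r4:Mul2,r5:1
  c10: issue SUB r2<-Add2  regs: r0:Add1,r1:9,r2:Add2,r3:3,r4:Mul2,r5:1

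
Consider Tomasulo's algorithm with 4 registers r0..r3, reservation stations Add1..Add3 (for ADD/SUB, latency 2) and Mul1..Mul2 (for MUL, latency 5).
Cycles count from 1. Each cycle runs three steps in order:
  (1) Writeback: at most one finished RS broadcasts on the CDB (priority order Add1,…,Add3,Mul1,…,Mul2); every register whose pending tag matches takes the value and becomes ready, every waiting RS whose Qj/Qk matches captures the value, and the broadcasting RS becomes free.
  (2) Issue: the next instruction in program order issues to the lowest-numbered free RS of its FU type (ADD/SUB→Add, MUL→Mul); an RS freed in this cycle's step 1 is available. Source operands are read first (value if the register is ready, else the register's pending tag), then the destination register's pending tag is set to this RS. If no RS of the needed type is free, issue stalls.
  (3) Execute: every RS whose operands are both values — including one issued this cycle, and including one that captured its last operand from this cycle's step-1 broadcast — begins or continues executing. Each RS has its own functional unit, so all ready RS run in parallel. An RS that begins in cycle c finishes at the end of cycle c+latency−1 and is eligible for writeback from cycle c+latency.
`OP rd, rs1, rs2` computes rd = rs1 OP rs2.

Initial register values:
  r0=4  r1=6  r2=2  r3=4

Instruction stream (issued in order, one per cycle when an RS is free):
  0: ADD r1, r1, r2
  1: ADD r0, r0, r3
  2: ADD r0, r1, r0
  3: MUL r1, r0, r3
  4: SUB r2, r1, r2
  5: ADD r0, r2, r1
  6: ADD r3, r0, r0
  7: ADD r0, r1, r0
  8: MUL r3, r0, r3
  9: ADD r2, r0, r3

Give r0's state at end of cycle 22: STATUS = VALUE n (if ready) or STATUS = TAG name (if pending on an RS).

STATUS = VALUE 190

cycle 1: issue ADD r1<-Add1 // r0:4,r1:Add1,r2:2,r3:4
cycle 2: issue ADD r0<-Add2 // r0:Add2,r1:Add1,r2:2,r3:4
cycle 3: CDB Add1=8; issue ADD r0<-Add1 // r0:Add1,r1:8,r2:2,r3:4
cycle 4: CDB Add2=8; issue MUL r1<-Mul1 // r0:Add1,r1:Mul1,r2:2,r3:4
cycle 5: issue SUB r2<-Add2 // r0:Add1,r1:Mul1,r2:Add2,r3:4
cycle 6: CDB Add1=16; issue ADD r0<-Add1 // r0:Add1,r1:Mul1,r2:Add2,r3:4
cycle 7: issue ADD r3<-Add3 // r0:Add1,r1:Mul1,r2:Add2,r3:Add3
cycle 8: stall // r0:Add1,r1:Mul1,r2:Add2,r3:Add3
cycle 9: stall // r0:Add1,r1:Mul1,r2:Add2,r3:Add3
cycle 10: stall // r0:Add1,r1:Mul1,r2:Add2,r3:Add3
cycle 11: CDB Mul1=64; stall // r0:Add1,r1:64,r2:Add2,r3:Add3
cycle 12: stall // r0:Add1,r1:64,r2:Add2,r3:Add3
cycle 13: CDB Add2=62; issue ADD r0<-Add2 // r0:Add2,r1:64,r2:62,r3:Add3
cycle 14: issue MUL r3<-Mul1 // r0:Add2,r1:64,r2:62,r3:Mul1
cycle 15: CDB Add1=126; issue ADD r2<-Add1 // r0:Add2,r1:64,r2:Add1,r3:Mul1
cycle 16: - // r0:Add2,r1:64,r2:Add1,r3:Mul1
cycle 17: CDB Add2=190 // r0:190,r1:64,r2:Add1,r3:Mul1
cycle 18: CDB Add3=252 // r0:190,r1:64,r2:Add1,r3:Mul1
cycle 19: - // r0:190,r1:64,r2:Add1,r3:Mul1
cycle 20: - // r0:190,r1:64,r2:Add1,r3:Mul1
cycle 21: - // r0:190,r1:64,r2:Add1,r3:Mul1
cycle 22: - // r0:190,r1:64,r2:Add1,r3:Mul1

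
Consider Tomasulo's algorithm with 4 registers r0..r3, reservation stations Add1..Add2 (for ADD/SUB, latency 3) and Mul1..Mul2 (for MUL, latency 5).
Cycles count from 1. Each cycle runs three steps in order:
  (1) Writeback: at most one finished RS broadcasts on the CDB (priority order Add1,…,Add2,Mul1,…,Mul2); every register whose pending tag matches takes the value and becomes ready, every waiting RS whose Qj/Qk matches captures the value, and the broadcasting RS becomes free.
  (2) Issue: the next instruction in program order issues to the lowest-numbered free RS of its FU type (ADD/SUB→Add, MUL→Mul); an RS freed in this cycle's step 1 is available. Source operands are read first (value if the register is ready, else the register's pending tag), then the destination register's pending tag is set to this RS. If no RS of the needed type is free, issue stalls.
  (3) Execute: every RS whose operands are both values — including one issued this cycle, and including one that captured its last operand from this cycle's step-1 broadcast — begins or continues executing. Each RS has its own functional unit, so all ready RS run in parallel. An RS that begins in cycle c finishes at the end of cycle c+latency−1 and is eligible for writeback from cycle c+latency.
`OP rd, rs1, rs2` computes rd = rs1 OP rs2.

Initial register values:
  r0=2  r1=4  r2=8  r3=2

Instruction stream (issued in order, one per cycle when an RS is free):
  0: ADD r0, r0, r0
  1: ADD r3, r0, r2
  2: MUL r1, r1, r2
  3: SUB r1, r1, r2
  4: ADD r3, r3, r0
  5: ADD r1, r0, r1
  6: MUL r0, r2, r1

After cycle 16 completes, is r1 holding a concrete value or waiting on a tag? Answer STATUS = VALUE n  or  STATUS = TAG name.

STATUS = VALUE 28

cycle 1: issue ADD r0<-Add1 // r0:Add1,r1:4,r2:8,r3:2
cycle 2: issue ADD r3<-Add2 // r0:Add1,r1:4,r2:8,r3:Add2
cycle 3: issue MUL r1<-Mul1 // r0:Add1,r1:Mul1,r2:8,r3:Add2
cycle 4: CDB Add1=4; issue SUB r1<-Add1 // r0:4,r1:Add1,r2:8,r3:Add2
cycle 5: stall // r0:4,r1:Add1,r2:8,r3:Add2
cycle 6: stall // r0:4,r1:Add1,r2:8,r3:Add2
cycle 7: CDB Add2=12; issue ADD r3<-Add2 // r0:4,r1:Add1,r2:8,r3:Add2
cycle 8: CDB Mul1=32; stall // r0:4,r1:Add1,r2:8,r3:Add2
cycle 9: stall // r0:4,r1:Add1,r2:8,r3:Add2
cycle 10: CDB Add2=16; issue ADD r1<-Add2 // r0:4,r1:Add2,r2:8,r3:16
cycle 11: CDB Add1=24; issue MUL r0<-Mul1 // r0:Mul1,r1:Add2,r2:8,r3:16
cycle 12: - // r0:Mul1,r1:Add2,r2:8,r3:16
cycle 13: - // r0:Mul1,r1:Add2,r2:8,r3:16
cycle 14: CDB Add2=28 // r0:Mul1,r1:28,r2:8,r3:16
cycle 15: - // r0:Mul1,r1:28,r2:8,r3:16
cycle 16: - // r0:Mul1,r1:28,r2:8,r3:16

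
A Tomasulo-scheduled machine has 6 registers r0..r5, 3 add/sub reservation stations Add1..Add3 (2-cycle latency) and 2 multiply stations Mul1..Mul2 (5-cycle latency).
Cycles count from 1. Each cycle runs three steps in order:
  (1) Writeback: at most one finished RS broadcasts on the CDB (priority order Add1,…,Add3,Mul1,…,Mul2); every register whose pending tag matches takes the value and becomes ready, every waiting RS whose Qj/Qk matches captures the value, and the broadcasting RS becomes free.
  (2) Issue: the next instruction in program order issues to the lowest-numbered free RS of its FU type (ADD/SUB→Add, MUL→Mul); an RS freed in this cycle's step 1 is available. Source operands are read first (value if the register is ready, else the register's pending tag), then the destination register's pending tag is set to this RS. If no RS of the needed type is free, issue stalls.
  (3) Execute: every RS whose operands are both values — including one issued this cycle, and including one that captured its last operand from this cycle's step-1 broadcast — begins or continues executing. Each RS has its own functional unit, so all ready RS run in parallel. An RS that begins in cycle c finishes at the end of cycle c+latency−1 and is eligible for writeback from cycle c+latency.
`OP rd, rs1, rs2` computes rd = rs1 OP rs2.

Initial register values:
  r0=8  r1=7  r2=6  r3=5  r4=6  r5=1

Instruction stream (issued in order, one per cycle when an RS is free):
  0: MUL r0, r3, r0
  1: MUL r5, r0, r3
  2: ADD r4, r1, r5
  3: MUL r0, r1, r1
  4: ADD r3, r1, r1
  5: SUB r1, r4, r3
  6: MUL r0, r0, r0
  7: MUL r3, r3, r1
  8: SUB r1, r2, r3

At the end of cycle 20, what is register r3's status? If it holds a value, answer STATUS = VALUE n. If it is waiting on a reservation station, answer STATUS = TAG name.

  c1: issue MUL r0<-Mul1  regs: r0:Mul1,r1:7,r2:6,r3:5,r4:6,r5:1
  c2: issue MUL r5<-Mul2  regs: r0:Mul1,r1:7,r2:6,r3:5,r4:6,r5:Mul2
  c3: issue ADD r4<-Add1  regs: r0:Mul1,r1:7,r2:6,r3:5,r4:Add1,r5:Mul2
  c4: stall  regs: r0:Mul1,r1:7,r2:6,r3:5,r4:Add1,r5:Mul2
  c5: stall  regs: r0:Mul1,r1:7,r2:6,r3:5,r4:Add1,r5:Mul2
  c6: CDB Mul1=40; issue MUL r0<-Mul1  regs: r0:Mul1,r1:7,r2:6,r3:5,r4:Add1,r5:Mul2
  c7: issue ADD r3<-Add2  regs: r0:Mul1,r1:7,r2:6,r3:Add2,r4:Add1,r5:Mul2
  c8: issue SUB r1<-Add3  regs: r0:Mul1,r1:Add3,r2:6,r3:Add2,r4:Add1,r5:Mul2
  c9: CDB Add2=14; stall  regs: r0:Mul1,r1:Add3,r2:6,r3:14,r4:Add1,r5:Mul2
  c10: stall  regs: r0:Mul1,r1:Add3,r2:6,r3:14,r4:Add1,r5:Mul2
  c11: CDB Mul1=49; issue MUL r0<-Mul1  regs: r0:Mul1,r1:Add3,r2:6,r3:14,r4:Add1,r5:Mul2
  c12: CDB Mul2=200; issue MUL r3<-Mul2  regs: r0:Mul1,r1:Add3,r2:6,r3:Mul2,r4:Add1,r5:200
  c13: issue SUB r1<-Add2  regs: r0:Mul1,r1:Add2,r2:6,r3:Mul2,r4:Add1,r5:200
  c14: CDB Add1=207  regs: r0:Mul1,r1:Add2,r2:6,r3:Mul2,r4:207,r5:200
  c15: -  regs: r0:Mul1,r1:Add2,r2:6,r3:Mul2,r4:207,r5:200
  c16: CDB Add3=193  regs: r0:Mul1,r1:Add2,r2:6,r3:Mul2,r4:207,r5:200
  c17: CDB Mul1=2401  regs: r0:2401,r1:Add2,r2:6,r3:Mul2,r4:207,r5:200
  c18: -  regs: r0:2401,r1:Add2,r2:6,r3:Mul2,r4:207,r5:200
  c19: -  regs: r0:2401,r1:Add2,r2:6,r3:Mul2,r4:207,r5:200
  c20: -  regs: r0:2401,r1:Add2,r2:6,r3:Mul2,r4:207,r5:200

STATUS = TAG Mul2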